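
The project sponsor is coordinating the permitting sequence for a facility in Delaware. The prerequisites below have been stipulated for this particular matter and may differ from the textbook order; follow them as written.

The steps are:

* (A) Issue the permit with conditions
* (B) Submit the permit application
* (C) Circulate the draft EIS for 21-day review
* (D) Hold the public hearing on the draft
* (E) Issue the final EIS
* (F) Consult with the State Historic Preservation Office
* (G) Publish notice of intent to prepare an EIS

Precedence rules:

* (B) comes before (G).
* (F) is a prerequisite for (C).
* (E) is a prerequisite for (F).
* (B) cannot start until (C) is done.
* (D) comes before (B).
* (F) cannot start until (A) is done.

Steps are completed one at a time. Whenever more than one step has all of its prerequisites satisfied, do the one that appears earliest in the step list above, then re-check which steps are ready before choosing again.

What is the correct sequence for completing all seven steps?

(A) → (D) → (E) → (F) → (C) → (B) → (G)

Nothing is required for (A), (D) and (E). (A) is listed earlier → (A) first.
Now (D) and (E) have their prerequisites met. (D) is listed earlier, so (D) next.
That leaves (E) as the only ready step → (E).
Next only (F) has its prerequisites met → (F).
Next only (C) has its prerequisites met → (C).
(B) needed (C) and (D), now all done → (B).
(G) needed (B), now all done → (G).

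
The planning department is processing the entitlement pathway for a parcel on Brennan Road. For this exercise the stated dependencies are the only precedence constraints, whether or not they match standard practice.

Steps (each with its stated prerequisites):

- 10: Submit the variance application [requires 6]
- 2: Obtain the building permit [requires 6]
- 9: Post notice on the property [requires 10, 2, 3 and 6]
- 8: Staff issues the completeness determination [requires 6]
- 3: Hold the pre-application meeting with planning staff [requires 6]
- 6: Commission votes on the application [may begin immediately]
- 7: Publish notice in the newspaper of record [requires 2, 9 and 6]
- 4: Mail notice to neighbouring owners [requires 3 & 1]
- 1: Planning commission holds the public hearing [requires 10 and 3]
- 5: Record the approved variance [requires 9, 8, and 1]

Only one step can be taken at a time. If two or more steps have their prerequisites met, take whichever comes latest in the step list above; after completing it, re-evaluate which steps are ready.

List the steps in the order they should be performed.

6, 3, 8, 2, 10, 1, 4, 9, 5, 7

6 is the only step with nothing outstanding, so it goes first.
3, 8, 2 and 10 are all available; 3 is listed later → 3.
8, 2 and 10 are all available; 8 is listed later → 8.
2 and 10 are both available; 2 is listed later → 2.
10 is the only step now ready → 10.
Now 1 and 9 have their prerequisites met. 1 is listed later, so 1 next.
Ready: 4 and 9. 4 is listed later → 4.
9 needed 6, 3, 2 and 10, now all done → 9.
5 and 7 are both available; 5 is listed later → 5.
Next only 7 has its prerequisites met → 7.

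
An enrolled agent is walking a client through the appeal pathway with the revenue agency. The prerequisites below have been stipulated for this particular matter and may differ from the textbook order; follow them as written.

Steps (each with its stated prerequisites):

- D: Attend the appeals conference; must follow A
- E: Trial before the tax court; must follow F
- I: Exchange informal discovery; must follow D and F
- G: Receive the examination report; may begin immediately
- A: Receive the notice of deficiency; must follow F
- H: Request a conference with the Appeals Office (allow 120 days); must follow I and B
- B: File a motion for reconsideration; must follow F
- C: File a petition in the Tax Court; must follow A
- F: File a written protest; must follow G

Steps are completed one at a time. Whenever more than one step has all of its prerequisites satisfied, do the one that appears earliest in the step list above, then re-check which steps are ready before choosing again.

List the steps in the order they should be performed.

G has no prerequisites → G first.
F is the only step now ready → F.
Now E, A and B have their prerequisites met. E is listed earlier, so E next.
Now A and B have their prerequisites met. A is listed earlier, so A next.
D and C now also ready, so the ready set is {D, B, C}; D is listed earlier → D.
I now also ready, so the ready set is {I, B, C}; I is listed earlier → I.
B and C are both available; B is listed earlier → B.
H and C are both available; H is listed earlier → H.
C needed A, now all done → C.

G F E A D I B H C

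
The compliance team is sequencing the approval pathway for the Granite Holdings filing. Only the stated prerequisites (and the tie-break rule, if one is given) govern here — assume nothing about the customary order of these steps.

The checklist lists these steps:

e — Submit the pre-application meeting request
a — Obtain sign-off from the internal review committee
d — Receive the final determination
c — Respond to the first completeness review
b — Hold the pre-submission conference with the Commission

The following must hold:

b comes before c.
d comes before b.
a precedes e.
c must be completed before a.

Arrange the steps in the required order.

d is the only step with nothing outstanding, so it goes first.
Next only b has its prerequisites met → b.
c needed b, now all done → c.
That leaves a as the only ready step → a.
That leaves e as the only ready step → e.

d, b, c, a, e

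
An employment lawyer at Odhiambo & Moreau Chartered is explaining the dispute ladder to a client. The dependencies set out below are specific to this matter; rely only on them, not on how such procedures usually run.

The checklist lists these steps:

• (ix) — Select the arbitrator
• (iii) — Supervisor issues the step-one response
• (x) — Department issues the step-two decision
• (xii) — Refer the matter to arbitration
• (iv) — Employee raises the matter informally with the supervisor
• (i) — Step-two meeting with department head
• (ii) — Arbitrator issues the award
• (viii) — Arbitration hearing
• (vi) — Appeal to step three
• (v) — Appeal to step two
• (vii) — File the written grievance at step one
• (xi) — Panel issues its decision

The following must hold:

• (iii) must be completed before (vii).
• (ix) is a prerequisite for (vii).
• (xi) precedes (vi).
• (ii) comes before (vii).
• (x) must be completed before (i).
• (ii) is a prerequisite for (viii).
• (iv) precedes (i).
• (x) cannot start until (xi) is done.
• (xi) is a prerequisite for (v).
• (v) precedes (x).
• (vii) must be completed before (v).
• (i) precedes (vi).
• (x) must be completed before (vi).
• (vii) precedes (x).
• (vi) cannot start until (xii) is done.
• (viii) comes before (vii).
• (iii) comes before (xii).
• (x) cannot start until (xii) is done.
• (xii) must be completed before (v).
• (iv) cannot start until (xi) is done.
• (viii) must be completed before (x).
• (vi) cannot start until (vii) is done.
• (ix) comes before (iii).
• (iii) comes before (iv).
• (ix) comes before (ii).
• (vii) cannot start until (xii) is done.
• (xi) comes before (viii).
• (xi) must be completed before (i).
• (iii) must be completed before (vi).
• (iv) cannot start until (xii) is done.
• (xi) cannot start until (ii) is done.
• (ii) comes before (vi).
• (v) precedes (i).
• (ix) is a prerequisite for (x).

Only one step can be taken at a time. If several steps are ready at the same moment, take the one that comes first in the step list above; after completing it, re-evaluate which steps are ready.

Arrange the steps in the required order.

(ix) has no prerequisites → (ix) first.
(iii) and (ii) are both available; (iii) is listed earlier → (iii).
Ready: (xii) and (ii). (xii) is listed earlier → (xii).
Next only (ii) has its prerequisites met → (ii).
(xi) needed (ii), now all done → (xi).
Now (iv) and (viii) have their prerequisites met. (iv) is listed earlier, so (iv) next.
(viii) needed (ii) and (xi), now all done → (viii).
(vii) needed (ix), (iii), (xii), (ii) and (viii), now all done → (vii).
Next only (v) has its prerequisites met → (v).
That leaves (x) as the only ready step → (x).
(i) is the only step now ready → (i).
(vi) is the only step now ready → (vi).

(ix) (iii) (xii) (ii) (xi) (iv) (viii) (vii) (v) (x) (i) (vi)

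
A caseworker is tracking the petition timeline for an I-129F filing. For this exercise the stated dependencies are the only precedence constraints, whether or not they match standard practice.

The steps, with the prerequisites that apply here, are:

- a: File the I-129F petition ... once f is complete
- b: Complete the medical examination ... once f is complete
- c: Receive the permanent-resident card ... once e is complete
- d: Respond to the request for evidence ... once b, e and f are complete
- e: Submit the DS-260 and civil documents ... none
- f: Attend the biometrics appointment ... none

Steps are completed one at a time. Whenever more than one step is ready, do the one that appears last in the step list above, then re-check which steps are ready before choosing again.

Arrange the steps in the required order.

f and e have no prerequisites; f is listed later, so f is first.
Ready: e, b and a. e is listed later → e.
c now also ready, so the ready set is {c, b, a}; c is listed later → c.
Now b and a have their prerequisites met. b is listed later, so b next.
d now also ready, so the ready set is {d, a}; d is listed later → d.
Next only a has its prerequisites met → a.

f e c b d a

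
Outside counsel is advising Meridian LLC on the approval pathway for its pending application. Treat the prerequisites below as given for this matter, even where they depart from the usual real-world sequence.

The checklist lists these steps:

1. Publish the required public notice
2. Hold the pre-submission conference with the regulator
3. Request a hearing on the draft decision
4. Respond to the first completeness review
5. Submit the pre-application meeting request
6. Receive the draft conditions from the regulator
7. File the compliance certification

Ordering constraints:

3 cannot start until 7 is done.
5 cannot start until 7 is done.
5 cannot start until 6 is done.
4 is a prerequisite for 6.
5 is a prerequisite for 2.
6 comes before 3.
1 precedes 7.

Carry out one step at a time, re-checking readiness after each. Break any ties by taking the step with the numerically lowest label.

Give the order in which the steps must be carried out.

1 and 4 have no prerequisites; 1 has the earlier label, so 1 is first.
4 and 7 are both available; 4 has the earlier label → 4.
Now 6 and 7 have their prerequisites met. 6 has the earlier label, so 6 next.
7 needed 1, now all done → 7.
Ready: 3 and 5. 3 has the earlier label → 3.
5 needed 6 and 7, now all done → 5.
That leaves 2 as the only ready step → 2.

1 4 6 7 3 5 2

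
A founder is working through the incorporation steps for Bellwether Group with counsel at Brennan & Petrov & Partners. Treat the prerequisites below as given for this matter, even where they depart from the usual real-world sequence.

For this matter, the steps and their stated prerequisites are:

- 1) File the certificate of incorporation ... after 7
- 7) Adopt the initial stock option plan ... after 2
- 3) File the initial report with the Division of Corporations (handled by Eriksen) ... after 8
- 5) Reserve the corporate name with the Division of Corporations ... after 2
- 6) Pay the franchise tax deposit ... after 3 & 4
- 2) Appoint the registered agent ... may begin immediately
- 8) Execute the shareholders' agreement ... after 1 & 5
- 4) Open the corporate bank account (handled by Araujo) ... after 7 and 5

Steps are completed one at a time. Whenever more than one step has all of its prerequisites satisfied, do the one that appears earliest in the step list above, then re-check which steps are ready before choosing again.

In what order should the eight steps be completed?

Only 2 has no prerequisites, so it is first.
Ready: 7 and 5. 7 is listed earlier → 7.
Now 1 and 5 have their prerequisites met. 1 is listed earlier, so 1 next.
5 is the only step now ready → 5.
Ready: 8 and 4. 8 is listed earlier → 8.
Now 3 and 4 have their prerequisites met. 3 is listed earlier, so 3 next.
That leaves 4 as the only ready step → 4.
6 is the only step now ready → 6.

2, 7, 1, 5, 8, 3, 4, 6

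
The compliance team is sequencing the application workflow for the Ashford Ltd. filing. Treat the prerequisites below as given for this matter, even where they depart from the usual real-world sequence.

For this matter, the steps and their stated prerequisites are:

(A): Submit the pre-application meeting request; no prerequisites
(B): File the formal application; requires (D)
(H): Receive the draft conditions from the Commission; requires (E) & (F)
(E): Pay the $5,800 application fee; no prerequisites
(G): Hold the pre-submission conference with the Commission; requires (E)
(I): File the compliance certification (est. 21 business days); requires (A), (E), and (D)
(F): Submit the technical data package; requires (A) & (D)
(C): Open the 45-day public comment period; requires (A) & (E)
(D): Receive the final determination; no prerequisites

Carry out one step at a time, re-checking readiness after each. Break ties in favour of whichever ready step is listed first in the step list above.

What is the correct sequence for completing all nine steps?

Nothing is required for (A), (E) and (D). (A) is listed earlier → (A) first.
Now (E) and (D) have their prerequisites met. (E) is listed earlier, so (E) next.
(G) and (C) now also ready, so the ready set is {(G), (C), (D)}; (G) is listed earlier → (G).
Now (C) and (D) have their prerequisites met. (C) is listed earlier, so (C) next.
(D) is the only step now ready → (D).
Now (B), (I) and (F) have their prerequisites met. (B) is listed earlier, so (B) next.
Now (I) and (F) have their prerequisites met. (I) is listed earlier, so (I) next.
Next only (F) has its prerequisites met → (F).
(H) needed (E) and (F), now all done → (H).

(A) (E) (G) (C) (D) (B) (I) (F) (H)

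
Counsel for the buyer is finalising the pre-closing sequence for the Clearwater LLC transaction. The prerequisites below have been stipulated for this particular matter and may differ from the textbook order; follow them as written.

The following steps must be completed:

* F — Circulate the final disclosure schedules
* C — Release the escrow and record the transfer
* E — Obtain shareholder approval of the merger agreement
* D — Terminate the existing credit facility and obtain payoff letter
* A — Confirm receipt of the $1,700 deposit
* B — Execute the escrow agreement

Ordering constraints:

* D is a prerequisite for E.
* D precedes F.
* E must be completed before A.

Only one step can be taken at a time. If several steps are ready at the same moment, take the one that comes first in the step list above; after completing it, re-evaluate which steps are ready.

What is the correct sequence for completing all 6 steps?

C → D → F → E → A → B

C, D and B have no prerequisites; C is listed earlier, so C is first.
Now D and B have their prerequisites met. D is listed earlier, so D next.
Ready: F, E and B. F is listed earlier → F.
Ready: E and B. E is listed earlier → E.
A now also ready, so the ready set is {A, B}; A is listed earlier → A.
That leaves B as the only ready step → B.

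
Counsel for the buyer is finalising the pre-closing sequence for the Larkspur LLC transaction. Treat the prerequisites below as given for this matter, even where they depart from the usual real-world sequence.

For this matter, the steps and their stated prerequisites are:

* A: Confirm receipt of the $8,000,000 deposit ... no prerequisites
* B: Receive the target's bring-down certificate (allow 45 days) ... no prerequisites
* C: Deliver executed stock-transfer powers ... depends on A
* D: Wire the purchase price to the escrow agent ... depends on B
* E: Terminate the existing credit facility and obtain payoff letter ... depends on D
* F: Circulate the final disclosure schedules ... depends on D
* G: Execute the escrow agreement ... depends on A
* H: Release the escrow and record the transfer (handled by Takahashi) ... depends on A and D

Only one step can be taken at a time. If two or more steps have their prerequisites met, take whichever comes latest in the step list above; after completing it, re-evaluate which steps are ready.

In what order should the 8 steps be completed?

B → D → F → E → A → H → G → C

B and A have no prerequisites; B is listed later, so B is first.
Now D and A have their prerequisites met. D is listed later, so D next.
F and E now also ready, so the ready set is {F, E, A}; F is listed later → F.
Ready: E and A. E is listed later → E.
A is the only step now ready → A.
Now H, G and C have their prerequisites met. H is listed later, so H next.
Ready: G and C. G is listed later → G.
That leaves C as the only ready step → C.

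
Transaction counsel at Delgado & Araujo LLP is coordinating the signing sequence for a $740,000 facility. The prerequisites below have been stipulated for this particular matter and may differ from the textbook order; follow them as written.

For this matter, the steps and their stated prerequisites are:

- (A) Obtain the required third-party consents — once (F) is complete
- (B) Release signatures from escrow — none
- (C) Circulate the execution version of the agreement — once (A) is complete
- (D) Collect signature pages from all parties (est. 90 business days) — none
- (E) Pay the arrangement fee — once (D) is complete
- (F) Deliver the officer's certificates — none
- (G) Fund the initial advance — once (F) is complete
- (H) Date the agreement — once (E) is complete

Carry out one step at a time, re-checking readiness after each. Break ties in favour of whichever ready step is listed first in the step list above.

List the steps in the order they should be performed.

Nothing is required for (B), (D) and (F). (B) is listed earlier → (B) first.
(D) and (F) are both available; (D) is listed earlier → (D).
Now (E) and (F) have their prerequisites met. (E) is listed earlier, so (E) next.
(H) now also ready, so the ready set is {(F), (H)}; (F) is listed earlier → (F).
Ready: (A), (G) and (H). (A) is listed earlier → (A).
Ready: (C), (G) and (H). (C) is listed earlier → (C).
Ready: (G) and (H). (G) is listed earlier → (G).
(H) needed (E), now all done → (H).

(B) → (D) → (E) → (F) → (A) → (C) → (G) → (H)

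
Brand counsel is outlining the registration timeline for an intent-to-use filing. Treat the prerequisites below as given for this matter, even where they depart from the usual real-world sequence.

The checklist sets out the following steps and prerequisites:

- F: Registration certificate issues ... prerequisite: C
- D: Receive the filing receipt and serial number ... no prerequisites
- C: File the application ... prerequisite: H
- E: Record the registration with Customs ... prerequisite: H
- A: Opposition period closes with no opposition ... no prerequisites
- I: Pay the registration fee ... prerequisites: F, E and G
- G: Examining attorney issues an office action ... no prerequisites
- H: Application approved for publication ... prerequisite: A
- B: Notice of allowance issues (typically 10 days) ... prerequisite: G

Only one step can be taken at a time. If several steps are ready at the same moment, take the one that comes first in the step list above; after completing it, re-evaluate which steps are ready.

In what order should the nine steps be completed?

D, A, G, H, C, F, E, I, B

Nothing is required for D, A and G. D is listed earlier → D first.
A and G are both available; A is listed earlier → A.
H now also ready, so the ready set is {G, H}; G is listed earlier → G.
B now also ready, so the ready set is {H, B}; H is listed earlier → H.
C and E now also ready, so the ready set is {C, E, B}; C is listed earlier → C.
Now F, E and B have their prerequisites met. F is listed earlier, so F next.
Now E and B have their prerequisites met. E is listed earlier, so E next.
Ready: I and B. I is listed earlier → I.
B is the only step now ready → B.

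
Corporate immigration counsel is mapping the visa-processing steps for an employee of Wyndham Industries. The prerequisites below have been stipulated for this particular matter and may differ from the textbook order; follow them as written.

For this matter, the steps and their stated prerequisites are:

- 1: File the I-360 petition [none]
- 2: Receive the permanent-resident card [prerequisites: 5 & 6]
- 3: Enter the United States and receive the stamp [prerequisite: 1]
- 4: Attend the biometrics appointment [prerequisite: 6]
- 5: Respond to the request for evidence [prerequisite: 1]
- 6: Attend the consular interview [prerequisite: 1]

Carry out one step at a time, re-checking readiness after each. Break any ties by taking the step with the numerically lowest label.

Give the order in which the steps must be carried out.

1 3 5 6 2 4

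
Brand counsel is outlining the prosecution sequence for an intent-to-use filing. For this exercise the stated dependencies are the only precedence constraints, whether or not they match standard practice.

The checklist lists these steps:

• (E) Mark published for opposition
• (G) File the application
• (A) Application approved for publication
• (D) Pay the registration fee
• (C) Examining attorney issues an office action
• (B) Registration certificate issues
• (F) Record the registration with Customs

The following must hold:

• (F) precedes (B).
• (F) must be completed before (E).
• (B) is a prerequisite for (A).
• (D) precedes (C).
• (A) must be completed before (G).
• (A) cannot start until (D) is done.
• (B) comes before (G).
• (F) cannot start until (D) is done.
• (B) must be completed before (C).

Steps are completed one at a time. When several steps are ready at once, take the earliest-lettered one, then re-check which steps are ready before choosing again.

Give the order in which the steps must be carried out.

(D) → (F) → (B) → (A) → (C) → (E) → (G)

(D) is the only step with nothing outstanding, so it goes first.
Next only (F) has its prerequisites met → (F).
Ready: (B) and (E). (B) has the earlier label → (B).
Now (A), (C) and (E) have their prerequisites met. (A) has the earlier label, so (A) next.
Now (C), (E) and (G) have their prerequisites met. (C) has the earlier label, so (C) next.
(E) and (G) are both available; (E) has the earlier label → (E).
(G) needed (A) and (B), now all done → (G).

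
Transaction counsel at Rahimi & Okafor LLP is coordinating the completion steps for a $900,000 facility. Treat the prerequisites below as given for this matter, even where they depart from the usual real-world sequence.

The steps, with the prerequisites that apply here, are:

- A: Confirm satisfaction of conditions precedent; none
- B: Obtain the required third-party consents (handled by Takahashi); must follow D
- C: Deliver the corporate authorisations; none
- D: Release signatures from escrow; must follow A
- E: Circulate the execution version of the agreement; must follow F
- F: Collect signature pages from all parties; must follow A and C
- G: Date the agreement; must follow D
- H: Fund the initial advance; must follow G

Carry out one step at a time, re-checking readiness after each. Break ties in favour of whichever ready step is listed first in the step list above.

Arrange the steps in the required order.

A, C, D, B, F, E, G, H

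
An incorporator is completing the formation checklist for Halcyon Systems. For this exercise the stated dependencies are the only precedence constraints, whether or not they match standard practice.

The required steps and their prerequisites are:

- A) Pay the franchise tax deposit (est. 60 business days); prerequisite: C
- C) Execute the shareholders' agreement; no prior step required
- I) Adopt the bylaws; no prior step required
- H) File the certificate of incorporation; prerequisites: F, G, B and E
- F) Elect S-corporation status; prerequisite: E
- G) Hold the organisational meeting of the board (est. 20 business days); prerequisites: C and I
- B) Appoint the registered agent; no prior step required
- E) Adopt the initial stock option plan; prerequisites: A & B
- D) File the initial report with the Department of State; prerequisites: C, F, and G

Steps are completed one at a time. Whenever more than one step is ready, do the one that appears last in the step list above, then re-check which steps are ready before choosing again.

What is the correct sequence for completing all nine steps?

B, I, C, G, A, E, F, D, H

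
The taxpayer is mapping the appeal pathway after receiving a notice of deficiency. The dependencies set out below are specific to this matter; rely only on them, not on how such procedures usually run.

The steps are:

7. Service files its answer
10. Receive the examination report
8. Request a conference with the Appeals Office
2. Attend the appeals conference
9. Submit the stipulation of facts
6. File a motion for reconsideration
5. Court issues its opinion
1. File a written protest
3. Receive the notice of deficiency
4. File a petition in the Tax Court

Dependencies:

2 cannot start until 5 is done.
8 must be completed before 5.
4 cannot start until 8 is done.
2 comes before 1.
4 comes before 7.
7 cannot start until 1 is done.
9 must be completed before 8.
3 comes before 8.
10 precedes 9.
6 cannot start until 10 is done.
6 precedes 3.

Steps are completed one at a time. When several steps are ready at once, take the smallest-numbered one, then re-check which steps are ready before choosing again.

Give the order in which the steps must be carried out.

10 → 6 → 3 → 9 → 8 → 4 → 5 → 2 → 1 → 7

10 has no prerequisites → 10 first.
Ready: 6 and 9. 6 has the earlier label → 6.
3 now also ready, so the ready set is {3, 9}; 3 has the earlier label → 3.
That leaves 9 as the only ready step → 9.
8 needed 3 and 9, now all done → 8.
Now 4 and 5 have their prerequisites met. 4 has the earlier label, so 4 next.
5 is the only step now ready → 5.
2 is the only step now ready → 2.
1 is the only step now ready → 1.
7 needed 1 and 4, now all done → 7.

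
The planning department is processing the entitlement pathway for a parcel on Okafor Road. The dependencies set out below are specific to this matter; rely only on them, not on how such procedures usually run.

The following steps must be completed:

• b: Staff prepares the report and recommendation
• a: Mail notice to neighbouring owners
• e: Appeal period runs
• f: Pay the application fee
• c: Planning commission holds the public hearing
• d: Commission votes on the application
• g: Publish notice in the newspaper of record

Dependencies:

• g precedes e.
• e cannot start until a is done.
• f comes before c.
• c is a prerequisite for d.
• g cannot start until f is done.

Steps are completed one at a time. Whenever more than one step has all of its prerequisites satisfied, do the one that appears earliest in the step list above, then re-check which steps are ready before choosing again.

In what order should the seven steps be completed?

b a f c d g e

b, a and f have no prerequisites; b is listed earlier, so b is first.
a and f are both available; a is listed earlier → a.
Next only f has its prerequisites met → f.
Now c and g have their prerequisites met. c is listed earlier, so c next.
d now also ready, so the ready set is {d, g}; d is listed earlier → d.
Next only g has its prerequisites met → g.
Next only e has its prerequisites met → e.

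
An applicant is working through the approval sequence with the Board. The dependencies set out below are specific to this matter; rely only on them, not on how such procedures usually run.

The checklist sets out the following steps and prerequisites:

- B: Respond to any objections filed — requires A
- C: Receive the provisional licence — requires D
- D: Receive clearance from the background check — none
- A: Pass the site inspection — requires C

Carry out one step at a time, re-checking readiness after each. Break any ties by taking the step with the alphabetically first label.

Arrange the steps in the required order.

Only D has no prerequisites, so it is first.
That leaves C as the only ready step → C.
A needed C, now all done → A.
That leaves B as the only ready step → B.

D → C → A → B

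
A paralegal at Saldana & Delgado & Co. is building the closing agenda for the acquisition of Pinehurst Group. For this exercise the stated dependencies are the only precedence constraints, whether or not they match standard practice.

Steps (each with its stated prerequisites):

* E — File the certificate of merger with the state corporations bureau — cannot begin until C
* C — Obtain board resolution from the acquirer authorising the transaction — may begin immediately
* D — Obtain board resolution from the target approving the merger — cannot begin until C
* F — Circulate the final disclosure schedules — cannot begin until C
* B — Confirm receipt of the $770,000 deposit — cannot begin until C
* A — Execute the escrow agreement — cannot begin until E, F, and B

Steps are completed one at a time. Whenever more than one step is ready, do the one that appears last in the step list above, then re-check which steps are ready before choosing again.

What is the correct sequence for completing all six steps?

C is the only step with nothing outstanding, so it goes first.
B, F, D and E are all available; B is listed later → B.
Ready: F, D and E. F is listed later → F.
Now D and E have their prerequisites met. D is listed later, so D next.
Next only E has its prerequisites met → E.
Next only A has its prerequisites met → A.

C, B, F, D, E, A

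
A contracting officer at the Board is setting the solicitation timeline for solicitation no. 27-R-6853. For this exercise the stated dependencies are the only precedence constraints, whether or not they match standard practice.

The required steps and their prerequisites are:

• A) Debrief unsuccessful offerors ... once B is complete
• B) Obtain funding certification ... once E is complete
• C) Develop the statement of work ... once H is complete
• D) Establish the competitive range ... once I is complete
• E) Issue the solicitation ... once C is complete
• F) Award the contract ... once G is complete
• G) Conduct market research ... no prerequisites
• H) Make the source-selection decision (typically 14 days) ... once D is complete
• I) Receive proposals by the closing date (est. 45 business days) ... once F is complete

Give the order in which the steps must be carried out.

G → F → I → D → H → C → E → B → A

G is the only step with nothing outstanding, so it goes first.
That leaves F as the only ready step → F.
I needed F, now all done → I.
D needed I, now all done → D.
H needed D, now all done → H.
C needed H, now all done → C.
That leaves E as the only ready step → E.
B is the only step now ready → B.
A needed B, now all done → A.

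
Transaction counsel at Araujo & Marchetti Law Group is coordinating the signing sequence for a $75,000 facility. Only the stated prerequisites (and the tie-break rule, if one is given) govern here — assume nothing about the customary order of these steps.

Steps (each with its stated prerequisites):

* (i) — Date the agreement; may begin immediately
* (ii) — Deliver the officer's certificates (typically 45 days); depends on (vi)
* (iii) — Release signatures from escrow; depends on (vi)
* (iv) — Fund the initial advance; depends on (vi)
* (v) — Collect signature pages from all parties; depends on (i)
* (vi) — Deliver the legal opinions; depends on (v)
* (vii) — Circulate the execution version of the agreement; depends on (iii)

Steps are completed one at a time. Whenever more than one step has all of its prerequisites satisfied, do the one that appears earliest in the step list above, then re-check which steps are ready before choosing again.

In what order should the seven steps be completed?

(i), (v), (vi), (ii), (iii), (iv), (vii)

(i) has no prerequisites → (i) first.
(v) needed (i), now all done → (v).
Next only (vi) has its prerequisites met → (vi).
Now (ii), (iii) and (iv) have their prerequisites met. (ii) is listed earlier, so (ii) next.
Now (iii) and (iv) have their prerequisites met. (iii) is listed earlier, so (iii) next.
(vii) now also ready, so the ready set is {(iv), (vii)}; (iv) is listed earlier → (iv).
(vii) is the only step now ready → (vii).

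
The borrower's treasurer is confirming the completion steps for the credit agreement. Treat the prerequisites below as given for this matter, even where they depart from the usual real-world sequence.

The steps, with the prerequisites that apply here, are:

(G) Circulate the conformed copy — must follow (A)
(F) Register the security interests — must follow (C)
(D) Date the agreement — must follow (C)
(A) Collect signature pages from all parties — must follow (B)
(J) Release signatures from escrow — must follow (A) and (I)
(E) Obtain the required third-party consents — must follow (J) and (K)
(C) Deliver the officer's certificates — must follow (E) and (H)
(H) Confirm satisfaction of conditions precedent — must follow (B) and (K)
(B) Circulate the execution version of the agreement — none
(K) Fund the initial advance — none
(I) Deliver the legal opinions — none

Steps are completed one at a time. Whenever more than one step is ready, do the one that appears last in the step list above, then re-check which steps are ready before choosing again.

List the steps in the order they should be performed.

(I), (K) and (B) have no prerequisites; (I) is listed later, so (I) is first.
Ready: (K) and (B). (K) is listed later → (K).
(B) is the only step now ready → (B).
Ready: (H) and (A). (H) is listed later → (H).
(A) is the only step now ready → (A).
(J) and (G) are both available; (J) is listed later → (J).
(E) now also ready, so the ready set is {(E), (G)}; (E) is listed later → (E).
Ready: (C) and (G). (C) is listed later → (C).
(D), (F) and (G) are all available; (D) is listed later → (D).
Now (F) and (G) have their prerequisites met. (F) is listed later, so (F) next.
That leaves (G) as the only ready step → (G).

(I) (K) (B) (H) (A) (J) (E) (C) (D) (F) (G)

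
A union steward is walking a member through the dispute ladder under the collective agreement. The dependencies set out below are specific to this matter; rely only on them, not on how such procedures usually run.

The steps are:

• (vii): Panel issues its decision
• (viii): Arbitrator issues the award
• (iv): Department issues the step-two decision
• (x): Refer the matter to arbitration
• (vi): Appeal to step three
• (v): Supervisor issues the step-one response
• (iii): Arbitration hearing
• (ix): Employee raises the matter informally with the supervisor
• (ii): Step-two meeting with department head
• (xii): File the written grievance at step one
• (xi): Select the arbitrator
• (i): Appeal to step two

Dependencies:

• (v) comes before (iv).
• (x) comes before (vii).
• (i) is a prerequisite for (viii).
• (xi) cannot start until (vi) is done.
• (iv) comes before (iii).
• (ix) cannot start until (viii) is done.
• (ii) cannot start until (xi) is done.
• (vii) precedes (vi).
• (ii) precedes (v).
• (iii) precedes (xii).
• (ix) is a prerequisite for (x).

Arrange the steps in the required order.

(i), (viii), (ix), (x), (vii), (vi), (xi), (ii), (v), (iv), (iii), (xii)

(i) is the only step with nothing outstanding, so it goes first.
(viii) needed (i), now all done → (viii).
(ix) is the only step now ready → (ix).
(x) needed (ix), now all done → (x).
Next only (vii) has its prerequisites met → (vii).
That leaves (vi) as the only ready step → (vi).
Next only (xi) has its prerequisites met → (xi).
(ii) needed (xi), now all done → (ii).
(v) needed (ii), now all done → (v).
Next only (iv) has its prerequisites met → (iv).
Next only (iii) has its prerequisites met → (iii).
That leaves (xii) as the only ready step → (xii).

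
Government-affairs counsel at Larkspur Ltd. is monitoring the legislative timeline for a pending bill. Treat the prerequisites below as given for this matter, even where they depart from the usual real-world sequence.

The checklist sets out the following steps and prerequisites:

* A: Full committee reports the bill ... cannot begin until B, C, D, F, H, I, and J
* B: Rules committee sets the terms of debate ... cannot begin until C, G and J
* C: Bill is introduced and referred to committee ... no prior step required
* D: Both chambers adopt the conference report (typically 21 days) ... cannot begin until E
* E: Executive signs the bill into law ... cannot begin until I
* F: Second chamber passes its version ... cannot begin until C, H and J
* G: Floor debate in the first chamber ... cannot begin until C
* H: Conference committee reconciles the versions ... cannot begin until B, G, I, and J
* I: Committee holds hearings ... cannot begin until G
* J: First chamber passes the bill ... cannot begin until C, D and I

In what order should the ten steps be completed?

C G I E D J B H F A

C is the only step with nothing outstanding, so it goes first.
G needed C, now all done → G.
Next only I has its prerequisites met → I.
E needed I, now all done → E.
D needed E, now all done → D.
Next only J has its prerequisites met → J.
Next only B has its prerequisites met → B.
H needed B, G, I and J, now all done → H.
F needed C, H and J, now all done → F.
Next only A has its prerequisites met → A.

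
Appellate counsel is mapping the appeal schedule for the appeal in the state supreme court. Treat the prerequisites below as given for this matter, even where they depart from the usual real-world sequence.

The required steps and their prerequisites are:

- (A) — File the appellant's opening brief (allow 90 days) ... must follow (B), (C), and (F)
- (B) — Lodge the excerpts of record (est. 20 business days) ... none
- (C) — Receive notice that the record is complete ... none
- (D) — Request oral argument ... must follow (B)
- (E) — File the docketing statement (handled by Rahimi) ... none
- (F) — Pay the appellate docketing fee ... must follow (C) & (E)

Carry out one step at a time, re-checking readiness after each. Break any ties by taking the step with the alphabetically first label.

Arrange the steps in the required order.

(B) (C) (D) (E) (F) (A)

(B), (C) and (E) have no prerequisites; (B) has the earlier label, so (B) is first.
Now (C), (D) and (E) have their prerequisites met. (C) has the earlier label, so (C) next.
Ready: (D) and (E). (D) has the earlier label → (D).
Next only (E) has its prerequisites met → (E).
(F) needed (C) and (E), now all done → (F).
That leaves (A) as the only ready step → (A).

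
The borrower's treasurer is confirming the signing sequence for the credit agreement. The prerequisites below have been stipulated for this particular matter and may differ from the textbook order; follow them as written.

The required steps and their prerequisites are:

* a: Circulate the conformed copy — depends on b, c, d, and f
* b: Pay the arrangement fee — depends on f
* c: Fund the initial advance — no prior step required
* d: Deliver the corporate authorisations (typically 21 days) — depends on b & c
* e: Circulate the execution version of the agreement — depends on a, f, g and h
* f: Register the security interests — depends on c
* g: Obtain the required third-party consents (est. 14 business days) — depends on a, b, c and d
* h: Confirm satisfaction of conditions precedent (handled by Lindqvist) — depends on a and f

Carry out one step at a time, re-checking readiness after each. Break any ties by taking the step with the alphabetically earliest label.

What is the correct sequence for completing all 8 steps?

c, f, b, d, a, g, h, e

Only c has no prerequisites, so it is first.
f is the only step now ready → f.
Next only b has its prerequisites met → b.
d is the only step now ready → d.
a needed b, c, d and f, now all done → a.
g and h are both available; g has the earlier label → g.
h needed a and f, now all done → h.
That leaves e as the only ready step → e.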